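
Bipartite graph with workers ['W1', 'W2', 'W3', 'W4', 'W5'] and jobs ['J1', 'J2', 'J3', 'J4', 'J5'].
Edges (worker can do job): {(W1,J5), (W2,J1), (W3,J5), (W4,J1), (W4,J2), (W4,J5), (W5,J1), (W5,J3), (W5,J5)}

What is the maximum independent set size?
Maximum independent set = 6

By König's theorem:
- Min vertex cover = Max matching = 4
- Max independent set = Total vertices - Min vertex cover
- Max independent set = 10 - 4 = 6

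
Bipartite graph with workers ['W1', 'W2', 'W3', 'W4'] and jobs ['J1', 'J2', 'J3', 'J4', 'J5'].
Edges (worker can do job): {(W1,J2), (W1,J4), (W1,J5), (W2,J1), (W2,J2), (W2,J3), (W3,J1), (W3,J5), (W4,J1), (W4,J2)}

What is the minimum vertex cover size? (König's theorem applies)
Minimum vertex cover size = 4

By König's theorem: in bipartite graphs,
min vertex cover = max matching = 4

Maximum matching has size 4, so minimum vertex cover also has size 4.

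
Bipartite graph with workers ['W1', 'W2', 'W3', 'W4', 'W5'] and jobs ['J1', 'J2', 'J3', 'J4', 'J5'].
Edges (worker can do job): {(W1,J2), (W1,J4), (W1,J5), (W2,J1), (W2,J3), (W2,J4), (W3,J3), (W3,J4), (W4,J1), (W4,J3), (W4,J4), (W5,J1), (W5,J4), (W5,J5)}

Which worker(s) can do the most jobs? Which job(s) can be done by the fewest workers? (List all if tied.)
Most versatile: W1, W2, W4, W5 (3 jobs); Least covered: J2 (1 workers)

Worker degrees (jobs they can do): W1:3, W2:3, W3:2, W4:3, W5:3
Job degrees (workers who can do it): J1:3, J2:1, J3:3, J4:5, J5:2

Maximum worker degree is 3, achieved by: W1, W2, W4, W5
Minimum job degree is 1, achieved by: J2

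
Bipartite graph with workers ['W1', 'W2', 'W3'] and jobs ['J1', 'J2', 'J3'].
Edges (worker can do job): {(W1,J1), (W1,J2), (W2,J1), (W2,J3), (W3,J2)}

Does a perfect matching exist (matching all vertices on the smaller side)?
Yes, perfect matching exists (size 3)

Perfect matching: {(W1,J1), (W2,J3), (W3,J2)}
All 3 vertices on the smaller side are matched.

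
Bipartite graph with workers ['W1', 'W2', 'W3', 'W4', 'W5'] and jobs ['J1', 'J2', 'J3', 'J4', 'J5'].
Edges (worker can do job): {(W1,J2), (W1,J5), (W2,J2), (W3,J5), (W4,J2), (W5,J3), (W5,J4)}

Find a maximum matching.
Matching: {(W3,J5), (W4,J2), (W5,J4)}

Maximum matching (size 3):
  W3 → J5
  W4 → J2
  W5 → J4

Each worker is assigned to at most one job, and each job to at most one worker.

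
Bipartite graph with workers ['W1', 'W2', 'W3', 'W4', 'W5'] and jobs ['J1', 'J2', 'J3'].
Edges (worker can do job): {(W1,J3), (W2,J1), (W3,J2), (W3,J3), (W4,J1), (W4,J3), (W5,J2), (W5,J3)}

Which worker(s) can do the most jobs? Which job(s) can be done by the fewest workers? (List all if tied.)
Most versatile: W3, W4, W5 (2 jobs); Least covered: J1, J2 (2 workers)

Worker degrees (jobs they can do): W1:1, W2:1, W3:2, W4:2, W5:2
Job degrees (workers who can do it): J1:2, J2:2, J3:4

Maximum worker degree is 2, achieved by: W3, W4, W5
Minimum job degree is 2, achieved by: J1, J2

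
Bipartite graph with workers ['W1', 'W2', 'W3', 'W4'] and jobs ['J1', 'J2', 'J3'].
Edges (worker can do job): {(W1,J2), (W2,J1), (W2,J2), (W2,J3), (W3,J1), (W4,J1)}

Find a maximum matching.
Matching: {(W1,J2), (W2,J3), (W4,J1)}

Maximum matching (size 3):
  W1 → J2
  W2 → J3
  W4 → J1

Each worker is assigned to at most one job, and each job to at most one worker.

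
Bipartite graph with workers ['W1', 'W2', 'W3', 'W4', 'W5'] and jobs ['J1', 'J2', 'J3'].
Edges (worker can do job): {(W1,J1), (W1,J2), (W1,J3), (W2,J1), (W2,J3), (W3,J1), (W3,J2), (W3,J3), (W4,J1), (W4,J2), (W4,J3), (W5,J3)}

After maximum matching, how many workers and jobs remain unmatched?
Unmatched: 2 workers, 0 jobs

Maximum matching size: 3
Workers: 5 total, 3 matched, 2 unmatched
Jobs: 3 total, 3 matched, 0 unmatched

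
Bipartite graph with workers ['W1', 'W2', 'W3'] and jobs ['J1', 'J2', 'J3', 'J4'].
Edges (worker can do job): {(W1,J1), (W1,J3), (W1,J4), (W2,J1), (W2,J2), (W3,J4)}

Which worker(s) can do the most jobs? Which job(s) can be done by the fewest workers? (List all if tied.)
Most versatile: W1 (3 jobs); Least covered: J2, J3 (1 workers)

Worker degrees (jobs they can do): W1:3, W2:2, W3:1
Job degrees (workers who can do it): J1:2, J2:1, J3:1, J4:2

Maximum worker degree is 3, achieved by: W1
Minimum job degree is 1, achieved by: J2, J3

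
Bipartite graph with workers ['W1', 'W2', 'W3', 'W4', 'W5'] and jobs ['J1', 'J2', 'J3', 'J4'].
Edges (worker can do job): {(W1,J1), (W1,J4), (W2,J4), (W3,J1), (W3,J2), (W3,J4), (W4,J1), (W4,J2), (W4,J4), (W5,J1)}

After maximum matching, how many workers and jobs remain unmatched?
Unmatched: 2 workers, 1 jobs

Maximum matching size: 3
Workers: 5 total, 3 matched, 2 unmatched
Jobs: 4 total, 3 matched, 1 unmatched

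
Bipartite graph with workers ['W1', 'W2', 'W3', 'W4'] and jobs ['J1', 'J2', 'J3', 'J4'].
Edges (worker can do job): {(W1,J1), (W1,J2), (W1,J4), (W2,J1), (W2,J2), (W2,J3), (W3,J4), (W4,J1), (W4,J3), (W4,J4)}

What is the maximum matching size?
Maximum matching size = 4

Maximum matching: {(W1,J2), (W2,J3), (W3,J4), (W4,J1)}
Size: 4

This assigns 4 workers to 4 distinct jobs.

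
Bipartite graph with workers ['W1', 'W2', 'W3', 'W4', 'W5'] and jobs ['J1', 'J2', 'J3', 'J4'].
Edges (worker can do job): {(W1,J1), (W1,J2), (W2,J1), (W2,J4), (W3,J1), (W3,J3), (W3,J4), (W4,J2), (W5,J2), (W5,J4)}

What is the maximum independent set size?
Maximum independent set = 5

By König's theorem:
- Min vertex cover = Max matching = 4
- Max independent set = Total vertices - Min vertex cover
- Max independent set = 9 - 4 = 5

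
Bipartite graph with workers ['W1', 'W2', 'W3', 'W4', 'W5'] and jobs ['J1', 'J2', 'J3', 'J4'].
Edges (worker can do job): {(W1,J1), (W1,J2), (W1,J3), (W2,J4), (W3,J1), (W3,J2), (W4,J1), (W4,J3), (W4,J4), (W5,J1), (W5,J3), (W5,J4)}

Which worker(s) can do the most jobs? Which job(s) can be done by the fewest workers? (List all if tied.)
Most versatile: W1, W4, W5 (3 jobs); Least covered: J2 (2 workers)

Worker degrees (jobs they can do): W1:3, W2:1, W3:2, W4:3, W5:3
Job degrees (workers who can do it): J1:4, J2:2, J3:3, J4:3

Maximum worker degree is 3, achieved by: W1, W4, W5
Minimum job degree is 2, achieved by: J2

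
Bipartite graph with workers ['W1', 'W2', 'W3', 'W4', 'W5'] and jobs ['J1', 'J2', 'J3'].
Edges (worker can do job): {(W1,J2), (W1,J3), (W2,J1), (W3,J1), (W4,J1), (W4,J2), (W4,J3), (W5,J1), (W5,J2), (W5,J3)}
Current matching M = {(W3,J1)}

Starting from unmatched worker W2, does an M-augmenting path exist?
No augmenting path from W2

Alternating search from W2 reaches jobs: {J1}.
Every reachable job is already matched in M, and following those matched edges back to workers exposes no further unvisited jobs.
No M-augmenting path from W2 exists.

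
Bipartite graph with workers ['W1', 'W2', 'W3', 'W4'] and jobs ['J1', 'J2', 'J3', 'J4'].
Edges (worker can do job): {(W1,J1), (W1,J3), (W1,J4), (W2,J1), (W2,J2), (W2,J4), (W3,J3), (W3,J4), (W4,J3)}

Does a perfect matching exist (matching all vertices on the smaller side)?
Yes, perfect matching exists (size 4)

Perfect matching: {(W1,J1), (W2,J2), (W3,J4), (W4,J3)}
All 4 vertices on the smaller side are matched.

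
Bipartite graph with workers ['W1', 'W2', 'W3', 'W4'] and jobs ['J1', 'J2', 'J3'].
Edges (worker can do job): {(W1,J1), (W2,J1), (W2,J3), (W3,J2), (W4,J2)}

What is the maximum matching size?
Maximum matching size = 3

Maximum matching: {(W1,J1), (W2,J3), (W4,J2)}
Size: 3

This assigns 3 workers to 3 distinct jobs.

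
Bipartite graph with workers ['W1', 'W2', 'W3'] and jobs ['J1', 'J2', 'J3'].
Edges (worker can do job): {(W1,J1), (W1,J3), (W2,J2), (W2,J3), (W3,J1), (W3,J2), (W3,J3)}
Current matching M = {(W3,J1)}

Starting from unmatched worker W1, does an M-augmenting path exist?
Yes: W1 → J3

An M-augmenting path alternates non-matching / matching edges, starting and ending at unmatched vertices.
Path: W1 → J3
(J3 is unmatched in M, so the path is augmenting.)
Flipping edges along this path would increase |M| from 1 to 2.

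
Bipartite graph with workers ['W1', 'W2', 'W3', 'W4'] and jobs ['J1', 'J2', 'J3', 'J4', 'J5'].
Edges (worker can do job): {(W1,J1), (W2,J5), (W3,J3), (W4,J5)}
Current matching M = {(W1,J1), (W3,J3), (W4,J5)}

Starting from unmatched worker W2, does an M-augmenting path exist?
No augmenting path from W2

Alternating search from W2 reaches jobs: {J5}.
Every reachable job is already matched in M, and following those matched edges back to workers exposes no further unvisited jobs.
No M-augmenting path from W2 exists.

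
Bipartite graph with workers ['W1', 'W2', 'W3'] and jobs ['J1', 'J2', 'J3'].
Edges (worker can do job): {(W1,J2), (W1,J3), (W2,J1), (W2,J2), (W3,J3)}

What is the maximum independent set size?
Maximum independent set = 3

By König's theorem:
- Min vertex cover = Max matching = 3
- Max independent set = Total vertices - Min vertex cover
- Max independent set = 6 - 3 = 3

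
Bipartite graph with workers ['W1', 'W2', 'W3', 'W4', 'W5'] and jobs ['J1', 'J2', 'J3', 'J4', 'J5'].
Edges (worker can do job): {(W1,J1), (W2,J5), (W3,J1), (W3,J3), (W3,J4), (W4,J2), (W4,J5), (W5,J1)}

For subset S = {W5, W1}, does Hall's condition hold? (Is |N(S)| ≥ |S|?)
No: |N(S)| = 1, |S| = 2

Subset S = {W5, W1}
Neighbors N(S) = {J1}

|N(S)| = 1, |S| = 2
Hall's condition: |N(S)| ≥ |S| is NOT satisfied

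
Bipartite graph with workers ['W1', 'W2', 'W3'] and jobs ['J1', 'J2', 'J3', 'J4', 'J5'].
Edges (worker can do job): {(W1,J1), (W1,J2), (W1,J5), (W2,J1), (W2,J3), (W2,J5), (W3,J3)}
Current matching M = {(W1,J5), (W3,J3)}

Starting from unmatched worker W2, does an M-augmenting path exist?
Yes: W2 → J5 → W1 → J1

An M-augmenting path alternates non-matching / matching edges, starting and ending at unmatched vertices.
Path: W2 → J5 → W1 → J1
(J1 is unmatched in M, so the path is augmenting.)
Flipping edges along this path would increase |M| from 2 to 3.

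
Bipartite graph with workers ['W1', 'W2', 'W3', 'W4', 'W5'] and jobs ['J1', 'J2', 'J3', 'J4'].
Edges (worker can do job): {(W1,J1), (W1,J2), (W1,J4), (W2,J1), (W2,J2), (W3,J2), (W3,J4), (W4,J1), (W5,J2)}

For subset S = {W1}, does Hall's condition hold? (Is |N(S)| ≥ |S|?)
Yes: |N(S)| = 3, |S| = 1

Subset S = {W1}
Neighbors N(S) = {J1, J2, J4}

|N(S)| = 3, |S| = 1
Hall's condition: |N(S)| ≥ |S| is satisfied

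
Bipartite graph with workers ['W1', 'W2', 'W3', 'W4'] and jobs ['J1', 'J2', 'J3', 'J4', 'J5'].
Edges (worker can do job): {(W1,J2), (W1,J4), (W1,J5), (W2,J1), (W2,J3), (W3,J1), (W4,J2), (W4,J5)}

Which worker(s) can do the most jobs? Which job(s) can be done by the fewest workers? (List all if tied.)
Most versatile: W1 (3 jobs); Least covered: J3, J4 (1 workers)

Worker degrees (jobs they can do): W1:3, W2:2, W3:1, W4:2
Job degrees (workers who can do it): J1:2, J2:2, J3:1, J4:1, J5:2

Maximum worker degree is 3, achieved by: W1
Minimum job degree is 1, achieved by: J3, J4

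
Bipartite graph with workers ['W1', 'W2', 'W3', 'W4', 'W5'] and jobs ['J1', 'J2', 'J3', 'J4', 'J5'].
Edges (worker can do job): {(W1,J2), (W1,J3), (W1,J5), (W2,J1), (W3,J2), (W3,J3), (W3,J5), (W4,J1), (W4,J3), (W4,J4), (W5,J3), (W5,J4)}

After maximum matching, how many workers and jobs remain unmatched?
Unmatched: 0 workers, 0 jobs

Maximum matching size: 5
Workers: 5 total, 5 matched, 0 unmatched
Jobs: 5 total, 5 matched, 0 unmatched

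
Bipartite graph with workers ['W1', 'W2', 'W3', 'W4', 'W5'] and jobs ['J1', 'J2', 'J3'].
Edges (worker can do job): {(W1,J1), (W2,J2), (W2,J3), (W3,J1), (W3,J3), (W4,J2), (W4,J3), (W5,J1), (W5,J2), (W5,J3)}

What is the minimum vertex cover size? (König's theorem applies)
Minimum vertex cover size = 3

By König's theorem: in bipartite graphs,
min vertex cover = max matching = 3

Maximum matching has size 3, so minimum vertex cover also has size 3.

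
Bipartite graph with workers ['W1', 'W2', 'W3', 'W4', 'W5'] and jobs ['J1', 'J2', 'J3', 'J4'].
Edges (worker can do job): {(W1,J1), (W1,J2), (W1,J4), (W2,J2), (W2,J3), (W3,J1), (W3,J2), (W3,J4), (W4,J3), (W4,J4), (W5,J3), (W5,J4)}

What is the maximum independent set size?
Maximum independent set = 5

By König's theorem:
- Min vertex cover = Max matching = 4
- Max independent set = Total vertices - Min vertex cover
- Max independent set = 9 - 4 = 5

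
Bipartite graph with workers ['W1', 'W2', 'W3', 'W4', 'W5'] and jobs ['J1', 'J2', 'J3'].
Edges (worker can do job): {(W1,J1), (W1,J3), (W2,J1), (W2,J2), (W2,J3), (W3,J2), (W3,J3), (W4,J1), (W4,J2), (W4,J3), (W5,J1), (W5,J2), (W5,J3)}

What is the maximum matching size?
Maximum matching size = 3

Maximum matching: {(W3,J3), (W4,J2), (W5,J1)}
Size: 3

This assigns 3 workers to 3 distinct jobs.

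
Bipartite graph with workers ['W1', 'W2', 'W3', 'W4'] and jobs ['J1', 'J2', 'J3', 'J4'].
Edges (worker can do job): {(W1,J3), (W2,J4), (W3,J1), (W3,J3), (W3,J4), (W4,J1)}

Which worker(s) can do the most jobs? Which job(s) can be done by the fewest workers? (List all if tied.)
Most versatile: W3 (3 jobs); Least covered: J2 (0 workers)

Worker degrees (jobs they can do): W1:1, W2:1, W3:3, W4:1
Job degrees (workers who can do it): J1:2, J2:0, J3:2, J4:2

Maximum worker degree is 3, achieved by: W3
Minimum job degree is 0, achieved by: J2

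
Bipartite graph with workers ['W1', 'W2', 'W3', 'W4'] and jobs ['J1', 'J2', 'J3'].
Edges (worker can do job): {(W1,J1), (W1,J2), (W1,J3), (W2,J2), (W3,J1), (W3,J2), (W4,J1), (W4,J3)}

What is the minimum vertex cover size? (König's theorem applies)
Minimum vertex cover size = 3

By König's theorem: in bipartite graphs,
min vertex cover = max matching = 3

Maximum matching has size 3, so minimum vertex cover also has size 3.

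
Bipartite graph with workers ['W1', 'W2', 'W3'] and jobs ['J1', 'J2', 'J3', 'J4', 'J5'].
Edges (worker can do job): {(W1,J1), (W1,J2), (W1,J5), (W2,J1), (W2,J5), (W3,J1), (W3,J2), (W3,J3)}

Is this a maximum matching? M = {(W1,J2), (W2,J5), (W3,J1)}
Yes, size 3 is maximum

Proposed matching has size 3.
Maximum matching size for this graph: 3.

This is a maximum matching.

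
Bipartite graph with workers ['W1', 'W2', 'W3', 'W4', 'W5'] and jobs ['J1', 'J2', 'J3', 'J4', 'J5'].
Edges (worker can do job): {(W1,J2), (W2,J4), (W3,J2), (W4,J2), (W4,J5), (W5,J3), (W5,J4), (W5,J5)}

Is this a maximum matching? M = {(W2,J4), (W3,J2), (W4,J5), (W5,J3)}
Yes, size 4 is maximum

Proposed matching has size 4.
Maximum matching size for this graph: 4.

This is a maximum matching.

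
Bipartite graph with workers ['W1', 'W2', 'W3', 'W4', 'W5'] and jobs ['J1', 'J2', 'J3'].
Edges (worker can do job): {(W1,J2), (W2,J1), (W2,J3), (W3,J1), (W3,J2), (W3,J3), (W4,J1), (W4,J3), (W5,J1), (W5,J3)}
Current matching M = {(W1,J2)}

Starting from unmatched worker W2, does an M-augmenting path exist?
Yes: W2 → J3

An M-augmenting path alternates non-matching / matching edges, starting and ending at unmatched vertices.
Path: W2 → J3
(J3 is unmatched in M, so the path is augmenting.)
Flipping edges along this path would increase |M| from 1 to 2.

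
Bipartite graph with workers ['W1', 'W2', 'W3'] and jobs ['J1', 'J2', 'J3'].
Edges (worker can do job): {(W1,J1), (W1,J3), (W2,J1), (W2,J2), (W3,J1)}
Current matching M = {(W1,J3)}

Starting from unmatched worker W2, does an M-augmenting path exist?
Yes: W2 → J1

An M-augmenting path alternates non-matching / matching edges, starting and ending at unmatched vertices.
Path: W2 → J1
(J1 is unmatched in M, so the path is augmenting.)
Flipping edges along this path would increase |M| from 1 to 2.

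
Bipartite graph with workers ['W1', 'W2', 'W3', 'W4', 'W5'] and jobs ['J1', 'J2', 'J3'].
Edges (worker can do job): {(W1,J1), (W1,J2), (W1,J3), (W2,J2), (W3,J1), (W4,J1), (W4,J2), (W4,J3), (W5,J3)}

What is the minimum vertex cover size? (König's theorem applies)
Minimum vertex cover size = 3

By König's theorem: in bipartite graphs,
min vertex cover = max matching = 3

Maximum matching has size 3, so minimum vertex cover also has size 3.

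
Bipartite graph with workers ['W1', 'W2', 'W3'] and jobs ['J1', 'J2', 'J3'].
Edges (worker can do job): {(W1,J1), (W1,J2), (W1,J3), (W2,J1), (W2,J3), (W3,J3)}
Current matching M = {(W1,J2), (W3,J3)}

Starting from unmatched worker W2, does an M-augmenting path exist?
Yes: W2 → J1

An M-augmenting path alternates non-matching / matching edges, starting and ending at unmatched vertices.
Path: W2 → J1
(J1 is unmatched in M, so the path is augmenting.)
Flipping edges along this path would increase |M| from 2 to 3.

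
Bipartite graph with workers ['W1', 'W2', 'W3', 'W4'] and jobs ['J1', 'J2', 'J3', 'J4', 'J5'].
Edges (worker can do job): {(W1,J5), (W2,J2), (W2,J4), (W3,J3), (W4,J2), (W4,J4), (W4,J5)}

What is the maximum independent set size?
Maximum independent set = 5

By König's theorem:
- Min vertex cover = Max matching = 4
- Max independent set = Total vertices - Min vertex cover
- Max independent set = 9 - 4 = 5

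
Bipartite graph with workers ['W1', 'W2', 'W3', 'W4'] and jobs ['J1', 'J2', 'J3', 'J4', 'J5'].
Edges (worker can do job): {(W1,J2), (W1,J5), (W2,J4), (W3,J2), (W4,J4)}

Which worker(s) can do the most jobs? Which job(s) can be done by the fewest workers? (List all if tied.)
Most versatile: W1 (2 jobs); Least covered: J1, J3 (0 workers)

Worker degrees (jobs they can do): W1:2, W2:1, W3:1, W4:1
Job degrees (workers who can do it): J1:0, J2:2, J3:0, J4:2, J5:1

Maximum worker degree is 2, achieved by: W1
Minimum job degree is 0, achieved by: J1, J3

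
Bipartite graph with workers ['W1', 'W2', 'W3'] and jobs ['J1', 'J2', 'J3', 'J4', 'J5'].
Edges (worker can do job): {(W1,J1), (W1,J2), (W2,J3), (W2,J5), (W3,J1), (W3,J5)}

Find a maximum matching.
Matching: {(W1,J2), (W2,J5), (W3,J1)}

Maximum matching (size 3):
  W1 → J2
  W2 → J5
  W3 → J1

Each worker is assigned to at most one job, and each job to at most one worker.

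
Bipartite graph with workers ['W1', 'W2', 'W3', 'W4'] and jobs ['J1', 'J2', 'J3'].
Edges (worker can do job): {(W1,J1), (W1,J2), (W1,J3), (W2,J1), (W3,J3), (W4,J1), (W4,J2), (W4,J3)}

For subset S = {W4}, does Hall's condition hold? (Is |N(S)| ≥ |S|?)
Yes: |N(S)| = 3, |S| = 1

Subset S = {W4}
Neighbors N(S) = {J1, J2, J3}

|N(S)| = 3, |S| = 1
Hall's condition: |N(S)| ≥ |S| is satisfied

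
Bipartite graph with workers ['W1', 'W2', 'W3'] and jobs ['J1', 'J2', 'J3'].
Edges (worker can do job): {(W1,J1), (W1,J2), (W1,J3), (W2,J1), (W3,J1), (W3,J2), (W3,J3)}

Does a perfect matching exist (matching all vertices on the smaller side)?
Yes, perfect matching exists (size 3)

Perfect matching: {(W1,J2), (W2,J1), (W3,J3)}
All 3 vertices on the smaller side are matched.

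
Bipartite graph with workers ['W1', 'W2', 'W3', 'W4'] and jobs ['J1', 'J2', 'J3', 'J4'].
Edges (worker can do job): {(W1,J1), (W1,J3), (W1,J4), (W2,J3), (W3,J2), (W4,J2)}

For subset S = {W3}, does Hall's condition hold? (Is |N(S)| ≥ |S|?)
Yes: |N(S)| = 1, |S| = 1

Subset S = {W3}
Neighbors N(S) = {J2}

|N(S)| = 1, |S| = 1
Hall's condition: |N(S)| ≥ |S| is satisfied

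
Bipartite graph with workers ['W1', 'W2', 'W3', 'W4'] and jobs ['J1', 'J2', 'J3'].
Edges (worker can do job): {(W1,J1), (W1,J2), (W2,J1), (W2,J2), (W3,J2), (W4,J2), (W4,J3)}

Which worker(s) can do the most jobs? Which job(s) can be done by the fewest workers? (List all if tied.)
Most versatile: W1, W2, W4 (2 jobs); Least covered: J3 (1 workers)

Worker degrees (jobs they can do): W1:2, W2:2, W3:1, W4:2
Job degrees (workers who can do it): J1:2, J2:4, J3:1

Maximum worker degree is 2, achieved by: W1, W2, W4
Minimum job degree is 1, achieved by: J3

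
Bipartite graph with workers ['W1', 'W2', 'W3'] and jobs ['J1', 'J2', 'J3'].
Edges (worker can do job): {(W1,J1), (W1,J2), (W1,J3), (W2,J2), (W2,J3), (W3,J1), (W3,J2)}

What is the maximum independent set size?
Maximum independent set = 3

By König's theorem:
- Min vertex cover = Max matching = 3
- Max independent set = Total vertices - Min vertex cover
- Max independent set = 6 - 3 = 3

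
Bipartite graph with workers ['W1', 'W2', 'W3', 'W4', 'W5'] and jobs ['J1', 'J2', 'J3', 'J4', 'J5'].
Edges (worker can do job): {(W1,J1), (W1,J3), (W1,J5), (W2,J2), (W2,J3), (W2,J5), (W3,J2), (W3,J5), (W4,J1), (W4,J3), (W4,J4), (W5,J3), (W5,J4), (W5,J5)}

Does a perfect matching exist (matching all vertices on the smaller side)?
Yes, perfect matching exists (size 5)

Perfect matching: {(W1,J1), (W2,J5), (W3,J2), (W4,J3), (W5,J4)}
All 5 vertices on the smaller side are matched.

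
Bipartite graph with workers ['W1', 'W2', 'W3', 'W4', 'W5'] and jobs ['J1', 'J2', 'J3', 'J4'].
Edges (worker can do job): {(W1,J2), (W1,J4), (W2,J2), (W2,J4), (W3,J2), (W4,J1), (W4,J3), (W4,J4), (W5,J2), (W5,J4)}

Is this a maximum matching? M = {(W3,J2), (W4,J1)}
No, size 2 is not maximum

Proposed matching has size 2.
Maximum matching size for this graph: 3.

This is NOT maximum - can be improved to size 3.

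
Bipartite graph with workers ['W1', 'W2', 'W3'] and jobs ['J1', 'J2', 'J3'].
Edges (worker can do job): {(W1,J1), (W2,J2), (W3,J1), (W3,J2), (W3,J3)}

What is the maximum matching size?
Maximum matching size = 3

Maximum matching: {(W1,J1), (W2,J2), (W3,J3)}
Size: 3

This assigns 3 workers to 3 distinct jobs.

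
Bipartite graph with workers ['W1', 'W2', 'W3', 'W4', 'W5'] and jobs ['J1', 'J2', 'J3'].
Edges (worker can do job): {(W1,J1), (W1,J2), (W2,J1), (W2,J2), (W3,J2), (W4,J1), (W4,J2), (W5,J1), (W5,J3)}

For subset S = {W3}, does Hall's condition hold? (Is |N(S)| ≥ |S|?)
Yes: |N(S)| = 1, |S| = 1

Subset S = {W3}
Neighbors N(S) = {J2}

|N(S)| = 1, |S| = 1
Hall's condition: |N(S)| ≥ |S| is satisfied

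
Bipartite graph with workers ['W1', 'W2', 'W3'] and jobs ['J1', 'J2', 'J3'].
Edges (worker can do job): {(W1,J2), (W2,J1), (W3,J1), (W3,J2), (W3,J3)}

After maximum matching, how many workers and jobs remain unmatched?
Unmatched: 0 workers, 0 jobs

Maximum matching size: 3
Workers: 3 total, 3 matched, 0 unmatched
Jobs: 3 total, 3 matched, 0 unmatched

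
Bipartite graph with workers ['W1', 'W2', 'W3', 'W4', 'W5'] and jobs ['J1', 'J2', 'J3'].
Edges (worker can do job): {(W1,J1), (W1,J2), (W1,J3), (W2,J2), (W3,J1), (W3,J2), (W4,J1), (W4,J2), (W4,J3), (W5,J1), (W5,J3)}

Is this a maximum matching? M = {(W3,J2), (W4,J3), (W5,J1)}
Yes, size 3 is maximum

Proposed matching has size 3.
Maximum matching size for this graph: 3.

This is a maximum matching.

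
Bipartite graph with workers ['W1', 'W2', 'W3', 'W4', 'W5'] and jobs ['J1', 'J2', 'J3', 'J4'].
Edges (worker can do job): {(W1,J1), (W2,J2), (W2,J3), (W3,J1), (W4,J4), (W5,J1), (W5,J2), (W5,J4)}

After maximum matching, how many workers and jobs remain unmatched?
Unmatched: 1 workers, 0 jobs

Maximum matching size: 4
Workers: 5 total, 4 matched, 1 unmatched
Jobs: 4 total, 4 matched, 0 unmatched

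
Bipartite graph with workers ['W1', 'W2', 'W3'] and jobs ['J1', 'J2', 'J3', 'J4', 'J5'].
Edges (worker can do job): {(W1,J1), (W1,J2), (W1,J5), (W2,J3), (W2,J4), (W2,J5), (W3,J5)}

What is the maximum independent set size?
Maximum independent set = 5

By König's theorem:
- Min vertex cover = Max matching = 3
- Max independent set = Total vertices - Min vertex cover
- Max independent set = 8 - 3 = 5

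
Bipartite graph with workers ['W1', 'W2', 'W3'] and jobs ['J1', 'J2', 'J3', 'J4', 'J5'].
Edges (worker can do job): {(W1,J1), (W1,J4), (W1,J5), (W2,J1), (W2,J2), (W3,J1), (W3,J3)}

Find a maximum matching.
Matching: {(W1,J1), (W2,J2), (W3,J3)}

Maximum matching (size 3):
  W1 → J1
  W2 → J2
  W3 → J3

Each worker is assigned to at most one job, and each job to at most one worker.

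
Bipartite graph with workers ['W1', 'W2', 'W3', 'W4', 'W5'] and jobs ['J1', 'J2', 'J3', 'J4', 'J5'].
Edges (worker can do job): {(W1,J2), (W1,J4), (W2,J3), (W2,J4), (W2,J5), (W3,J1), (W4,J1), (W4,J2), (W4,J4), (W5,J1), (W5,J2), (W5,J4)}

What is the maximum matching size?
Maximum matching size = 4

Maximum matching: {(W2,J3), (W3,J1), (W4,J4), (W5,J2)}
Size: 4

This assigns 4 workers to 4 distinct jobs.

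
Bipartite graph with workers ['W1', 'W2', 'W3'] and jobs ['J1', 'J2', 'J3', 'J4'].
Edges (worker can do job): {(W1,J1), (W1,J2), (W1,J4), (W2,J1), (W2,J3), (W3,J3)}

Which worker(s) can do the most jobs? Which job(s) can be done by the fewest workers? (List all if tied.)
Most versatile: W1 (3 jobs); Least covered: J2, J4 (1 workers)

Worker degrees (jobs they can do): W1:3, W2:2, W3:1
Job degrees (workers who can do it): J1:2, J2:1, J3:2, J4:1

Maximum worker degree is 3, achieved by: W1
Minimum job degree is 1, achieved by: J2, J4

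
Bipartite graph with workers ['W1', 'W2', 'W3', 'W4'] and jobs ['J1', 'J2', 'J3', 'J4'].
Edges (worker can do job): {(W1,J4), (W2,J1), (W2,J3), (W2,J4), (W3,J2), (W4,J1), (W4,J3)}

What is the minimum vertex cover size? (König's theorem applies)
Minimum vertex cover size = 4

By König's theorem: in bipartite graphs,
min vertex cover = max matching = 4

Maximum matching has size 4, so minimum vertex cover also has size 4.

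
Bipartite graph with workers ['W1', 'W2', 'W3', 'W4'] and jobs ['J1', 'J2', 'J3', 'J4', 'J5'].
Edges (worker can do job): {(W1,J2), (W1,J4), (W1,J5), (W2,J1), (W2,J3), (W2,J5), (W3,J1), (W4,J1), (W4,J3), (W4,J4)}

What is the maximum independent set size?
Maximum independent set = 5

By König's theorem:
- Min vertex cover = Max matching = 4
- Max independent set = Total vertices - Min vertex cover
- Max independent set = 9 - 4 = 5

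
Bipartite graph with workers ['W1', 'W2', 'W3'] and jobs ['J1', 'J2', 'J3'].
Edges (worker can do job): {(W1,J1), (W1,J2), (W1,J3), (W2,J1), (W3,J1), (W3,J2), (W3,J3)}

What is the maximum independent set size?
Maximum independent set = 3

By König's theorem:
- Min vertex cover = Max matching = 3
- Max independent set = Total vertices - Min vertex cover
- Max independent set = 6 - 3 = 3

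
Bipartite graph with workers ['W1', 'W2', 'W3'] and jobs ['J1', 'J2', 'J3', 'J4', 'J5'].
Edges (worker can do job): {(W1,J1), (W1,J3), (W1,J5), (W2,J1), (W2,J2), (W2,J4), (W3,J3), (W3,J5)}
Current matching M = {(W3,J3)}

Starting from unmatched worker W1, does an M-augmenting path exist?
Yes: W1 → J5

An M-augmenting path alternates non-matching / matching edges, starting and ending at unmatched vertices.
Path: W1 → J5
(J5 is unmatched in M, so the path is augmenting.)
Flipping edges along this path would increase |M| from 1 to 2.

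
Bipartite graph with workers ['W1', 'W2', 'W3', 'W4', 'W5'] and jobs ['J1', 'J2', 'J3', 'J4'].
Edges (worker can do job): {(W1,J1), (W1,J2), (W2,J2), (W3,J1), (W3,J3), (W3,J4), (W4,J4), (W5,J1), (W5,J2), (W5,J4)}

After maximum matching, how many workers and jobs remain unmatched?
Unmatched: 1 workers, 0 jobs

Maximum matching size: 4
Workers: 5 total, 4 matched, 1 unmatched
Jobs: 4 total, 4 matched, 0 unmatched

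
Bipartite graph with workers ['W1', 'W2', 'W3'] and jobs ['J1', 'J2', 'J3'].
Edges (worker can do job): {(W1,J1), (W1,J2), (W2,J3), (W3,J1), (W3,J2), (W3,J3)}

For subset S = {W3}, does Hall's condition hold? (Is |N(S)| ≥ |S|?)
Yes: |N(S)| = 3, |S| = 1

Subset S = {W3}
Neighbors N(S) = {J1, J2, J3}

|N(S)| = 3, |S| = 1
Hall's condition: |N(S)| ≥ |S| is satisfied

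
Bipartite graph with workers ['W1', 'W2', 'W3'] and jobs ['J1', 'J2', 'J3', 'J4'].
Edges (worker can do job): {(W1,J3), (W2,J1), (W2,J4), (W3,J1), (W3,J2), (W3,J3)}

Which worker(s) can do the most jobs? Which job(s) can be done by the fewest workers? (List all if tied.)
Most versatile: W3 (3 jobs); Least covered: J2, J4 (1 workers)

Worker degrees (jobs they can do): W1:1, W2:2, W3:3
Job degrees (workers who can do it): J1:2, J2:1, J3:2, J4:1

Maximum worker degree is 3, achieved by: W3
Minimum job degree is 1, achieved by: J2, J4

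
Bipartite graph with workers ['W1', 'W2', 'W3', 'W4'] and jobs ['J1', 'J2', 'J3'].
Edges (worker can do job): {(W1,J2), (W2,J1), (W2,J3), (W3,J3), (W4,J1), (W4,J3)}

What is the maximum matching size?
Maximum matching size = 3

Maximum matching: {(W1,J2), (W2,J1), (W4,J3)}
Size: 3

This assigns 3 workers to 3 distinct jobs.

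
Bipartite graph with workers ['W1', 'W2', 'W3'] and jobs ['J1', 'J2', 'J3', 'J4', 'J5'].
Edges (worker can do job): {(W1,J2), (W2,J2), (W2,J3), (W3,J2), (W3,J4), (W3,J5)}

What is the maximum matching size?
Maximum matching size = 3

Maximum matching: {(W1,J2), (W2,J3), (W3,J5)}
Size: 3

This assigns 3 workers to 3 distinct jobs.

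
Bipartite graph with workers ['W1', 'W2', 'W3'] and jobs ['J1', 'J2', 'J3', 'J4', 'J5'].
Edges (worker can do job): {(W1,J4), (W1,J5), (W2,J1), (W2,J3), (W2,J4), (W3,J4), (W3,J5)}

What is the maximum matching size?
Maximum matching size = 3

Maximum matching: {(W1,J5), (W2,J3), (W3,J4)}
Size: 3

This assigns 3 workers to 3 distinct jobs.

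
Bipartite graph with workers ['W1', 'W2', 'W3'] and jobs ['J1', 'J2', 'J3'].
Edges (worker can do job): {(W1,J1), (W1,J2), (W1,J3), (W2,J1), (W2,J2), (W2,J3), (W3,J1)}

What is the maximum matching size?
Maximum matching size = 3

Maximum matching: {(W1,J2), (W2,J3), (W3,J1)}
Size: 3

This assigns 3 workers to 3 distinct jobs.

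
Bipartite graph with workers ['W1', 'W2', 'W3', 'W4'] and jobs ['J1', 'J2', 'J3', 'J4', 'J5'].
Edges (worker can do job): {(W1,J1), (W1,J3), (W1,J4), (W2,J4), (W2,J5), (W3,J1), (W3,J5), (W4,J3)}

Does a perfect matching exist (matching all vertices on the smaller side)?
Yes, perfect matching exists (size 4)

Perfect matching: {(W1,J4), (W2,J5), (W3,J1), (W4,J3)}
All 4 vertices on the smaller side are matched.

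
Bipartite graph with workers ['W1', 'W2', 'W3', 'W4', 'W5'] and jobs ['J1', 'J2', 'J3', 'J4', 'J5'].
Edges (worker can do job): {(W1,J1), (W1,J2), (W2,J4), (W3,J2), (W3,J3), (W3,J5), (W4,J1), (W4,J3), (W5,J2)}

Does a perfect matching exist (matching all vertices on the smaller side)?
Yes, perfect matching exists (size 5)

Perfect matching: {(W1,J1), (W2,J4), (W3,J5), (W4,J3), (W5,J2)}
All 5 vertices on the smaller side are matched.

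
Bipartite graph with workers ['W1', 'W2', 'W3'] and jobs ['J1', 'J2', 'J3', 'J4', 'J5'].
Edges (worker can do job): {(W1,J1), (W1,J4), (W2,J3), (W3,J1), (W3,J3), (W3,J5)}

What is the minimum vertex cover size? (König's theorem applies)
Minimum vertex cover size = 3

By König's theorem: in bipartite graphs,
min vertex cover = max matching = 3

Maximum matching has size 3, so minimum vertex cover also has size 3.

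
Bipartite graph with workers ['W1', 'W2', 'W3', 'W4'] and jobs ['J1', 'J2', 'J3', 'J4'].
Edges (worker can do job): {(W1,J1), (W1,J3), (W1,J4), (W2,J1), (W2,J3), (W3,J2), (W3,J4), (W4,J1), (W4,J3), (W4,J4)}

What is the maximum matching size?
Maximum matching size = 4

Maximum matching: {(W1,J1), (W2,J3), (W3,J2), (W4,J4)}
Size: 4

This assigns 4 workers to 4 distinct jobs.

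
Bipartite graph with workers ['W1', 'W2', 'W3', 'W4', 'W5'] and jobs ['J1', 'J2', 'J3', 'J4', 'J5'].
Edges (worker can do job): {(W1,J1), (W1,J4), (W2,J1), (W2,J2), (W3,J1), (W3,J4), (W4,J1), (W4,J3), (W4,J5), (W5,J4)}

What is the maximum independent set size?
Maximum independent set = 6

By König's theorem:
- Min vertex cover = Max matching = 4
- Max independent set = Total vertices - Min vertex cover
- Max independent set = 10 - 4 = 6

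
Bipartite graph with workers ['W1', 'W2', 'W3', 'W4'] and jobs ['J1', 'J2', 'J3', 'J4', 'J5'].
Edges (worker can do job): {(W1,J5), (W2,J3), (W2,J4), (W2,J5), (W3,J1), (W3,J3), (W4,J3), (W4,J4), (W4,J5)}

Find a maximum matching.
Matching: {(W1,J5), (W2,J3), (W3,J1), (W4,J4)}

Maximum matching (size 4):
  W1 → J5
  W2 → J3
  W3 → J1
  W4 → J4

Each worker is assigned to at most one job, and each job to at most one worker.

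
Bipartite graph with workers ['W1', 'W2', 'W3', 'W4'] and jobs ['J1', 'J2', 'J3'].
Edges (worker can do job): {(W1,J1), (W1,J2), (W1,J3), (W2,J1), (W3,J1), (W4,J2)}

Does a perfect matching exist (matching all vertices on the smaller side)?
Yes, perfect matching exists (size 3)

Perfect matching: {(W1,J3), (W3,J1), (W4,J2)}
All 3 vertices on the smaller side are matched.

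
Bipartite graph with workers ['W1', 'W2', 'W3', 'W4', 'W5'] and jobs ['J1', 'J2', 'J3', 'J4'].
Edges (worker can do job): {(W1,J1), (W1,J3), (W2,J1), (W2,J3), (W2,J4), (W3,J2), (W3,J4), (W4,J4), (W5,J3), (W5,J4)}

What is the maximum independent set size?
Maximum independent set = 5

By König's theorem:
- Min vertex cover = Max matching = 4
- Max independent set = Total vertices - Min vertex cover
- Max independent set = 9 - 4 = 5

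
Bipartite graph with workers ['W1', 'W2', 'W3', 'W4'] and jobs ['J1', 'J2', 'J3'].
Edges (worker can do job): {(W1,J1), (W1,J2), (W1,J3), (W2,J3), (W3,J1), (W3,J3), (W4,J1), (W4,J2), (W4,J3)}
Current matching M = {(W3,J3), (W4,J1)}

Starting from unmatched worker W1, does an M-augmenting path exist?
Yes: W1 → J2

An M-augmenting path alternates non-matching / matching edges, starting and ending at unmatched vertices.
Path: W1 → J2
(J2 is unmatched in M, so the path is augmenting.)
Flipping edges along this path would increase |M| from 2 to 3.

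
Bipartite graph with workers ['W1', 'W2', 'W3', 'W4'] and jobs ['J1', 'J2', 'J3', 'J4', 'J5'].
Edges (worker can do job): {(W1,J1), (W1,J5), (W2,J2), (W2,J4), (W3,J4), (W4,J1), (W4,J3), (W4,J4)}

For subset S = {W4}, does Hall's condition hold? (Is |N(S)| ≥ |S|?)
Yes: |N(S)| = 3, |S| = 1

Subset S = {W4}
Neighbors N(S) = {J1, J3, J4}

|N(S)| = 3, |S| = 1
Hall's condition: |N(S)| ≥ |S| is satisfied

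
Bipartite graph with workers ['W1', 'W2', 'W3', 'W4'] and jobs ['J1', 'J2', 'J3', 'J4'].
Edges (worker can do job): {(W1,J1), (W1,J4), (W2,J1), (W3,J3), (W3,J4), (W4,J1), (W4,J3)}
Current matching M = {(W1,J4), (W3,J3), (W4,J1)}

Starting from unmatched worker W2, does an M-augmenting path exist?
No augmenting path from W2

Alternating search from W2 reaches jobs: {J1, J3, J4}.
Every reachable job is already matched in M, and following those matched edges back to workers exposes no further unvisited jobs.
No M-augmenting path from W2 exists.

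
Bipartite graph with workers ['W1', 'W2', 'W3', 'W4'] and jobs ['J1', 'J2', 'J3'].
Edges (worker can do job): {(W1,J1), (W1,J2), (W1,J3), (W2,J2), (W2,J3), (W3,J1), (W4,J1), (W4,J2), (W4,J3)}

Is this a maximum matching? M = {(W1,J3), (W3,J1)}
No, size 2 is not maximum

Proposed matching has size 2.
Maximum matching size for this graph: 3.

This is NOT maximum - can be improved to size 3.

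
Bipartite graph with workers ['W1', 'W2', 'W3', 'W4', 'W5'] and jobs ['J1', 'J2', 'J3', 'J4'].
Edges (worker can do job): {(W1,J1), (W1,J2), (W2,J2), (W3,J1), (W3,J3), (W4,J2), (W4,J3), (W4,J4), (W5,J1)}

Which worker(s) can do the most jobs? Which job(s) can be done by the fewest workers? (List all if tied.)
Most versatile: W4 (3 jobs); Least covered: J4 (1 workers)

Worker degrees (jobs they can do): W1:2, W2:1, W3:2, W4:3, W5:1
Job degrees (workers who can do it): J1:3, J2:3, J3:2, J4:1

Maximum worker degree is 3, achieved by: W4
Minimum job degree is 1, achieved by: J4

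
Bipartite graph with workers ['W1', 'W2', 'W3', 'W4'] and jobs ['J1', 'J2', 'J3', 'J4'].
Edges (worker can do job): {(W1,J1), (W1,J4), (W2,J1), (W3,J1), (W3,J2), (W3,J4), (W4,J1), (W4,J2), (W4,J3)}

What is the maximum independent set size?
Maximum independent set = 4

By König's theorem:
- Min vertex cover = Max matching = 4
- Max independent set = Total vertices - Min vertex cover
- Max independent set = 8 - 4 = 4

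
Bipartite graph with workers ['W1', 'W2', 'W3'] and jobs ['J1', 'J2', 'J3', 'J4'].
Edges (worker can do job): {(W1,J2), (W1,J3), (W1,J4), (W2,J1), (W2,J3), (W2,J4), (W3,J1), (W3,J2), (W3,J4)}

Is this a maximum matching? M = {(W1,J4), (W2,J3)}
No, size 2 is not maximum

Proposed matching has size 2.
Maximum matching size for this graph: 3.

This is NOT maximum - can be improved to size 3.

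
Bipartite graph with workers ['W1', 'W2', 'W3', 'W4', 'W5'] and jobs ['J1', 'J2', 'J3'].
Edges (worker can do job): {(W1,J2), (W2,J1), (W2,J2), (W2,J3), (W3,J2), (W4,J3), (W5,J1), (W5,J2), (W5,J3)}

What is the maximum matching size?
Maximum matching size = 3

Maximum matching: {(W2,J1), (W3,J2), (W5,J3)}
Size: 3

This assigns 3 workers to 3 distinct jobs.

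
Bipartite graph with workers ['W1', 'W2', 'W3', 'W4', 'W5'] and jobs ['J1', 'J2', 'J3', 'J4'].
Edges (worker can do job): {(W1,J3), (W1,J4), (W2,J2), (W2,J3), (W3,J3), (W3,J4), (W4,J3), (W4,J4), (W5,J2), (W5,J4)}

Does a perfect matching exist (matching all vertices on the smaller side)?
No, maximum matching has size 3 < 4

Maximum matching has size 3, need 4 for perfect matching.
Unmatched workers: ['W4', 'W1']
Unmatched jobs: ['J1']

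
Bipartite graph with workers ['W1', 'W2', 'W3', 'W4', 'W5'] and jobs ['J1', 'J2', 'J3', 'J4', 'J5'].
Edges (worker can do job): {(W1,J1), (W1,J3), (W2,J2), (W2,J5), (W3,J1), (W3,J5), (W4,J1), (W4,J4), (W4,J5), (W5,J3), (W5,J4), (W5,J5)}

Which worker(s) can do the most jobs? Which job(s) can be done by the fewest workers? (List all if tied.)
Most versatile: W4, W5 (3 jobs); Least covered: J2 (1 workers)

Worker degrees (jobs they can do): W1:2, W2:2, W3:2, W4:3, W5:3
Job degrees (workers who can do it): J1:3, J2:1, J3:2, J4:2, J5:4

Maximum worker degree is 3, achieved by: W4, W5
Minimum job degree is 1, achieved by: J2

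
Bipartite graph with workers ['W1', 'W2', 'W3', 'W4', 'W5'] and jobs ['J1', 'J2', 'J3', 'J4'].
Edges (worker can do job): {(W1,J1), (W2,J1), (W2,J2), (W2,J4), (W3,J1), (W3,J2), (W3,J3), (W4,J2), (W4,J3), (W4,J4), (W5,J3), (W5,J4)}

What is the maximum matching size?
Maximum matching size = 4

Maximum matching: {(W1,J1), (W3,J3), (W4,J2), (W5,J4)}
Size: 4

This assigns 4 workers to 4 distinct jobs.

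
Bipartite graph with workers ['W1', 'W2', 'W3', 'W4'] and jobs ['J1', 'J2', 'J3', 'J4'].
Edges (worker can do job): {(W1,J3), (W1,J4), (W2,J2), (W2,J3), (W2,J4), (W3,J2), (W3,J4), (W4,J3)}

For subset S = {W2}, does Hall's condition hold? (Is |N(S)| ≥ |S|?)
Yes: |N(S)| = 3, |S| = 1

Subset S = {W2}
Neighbors N(S) = {J2, J3, J4}

|N(S)| = 3, |S| = 1
Hall's condition: |N(S)| ≥ |S| is satisfied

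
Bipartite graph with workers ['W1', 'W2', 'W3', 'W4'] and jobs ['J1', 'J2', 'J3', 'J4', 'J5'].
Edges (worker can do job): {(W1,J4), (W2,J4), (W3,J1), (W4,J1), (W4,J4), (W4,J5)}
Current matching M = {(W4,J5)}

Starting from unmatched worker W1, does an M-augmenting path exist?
Yes: W1 → J4

An M-augmenting path alternates non-matching / matching edges, starting and ending at unmatched vertices.
Path: W1 → J4
(J4 is unmatched in M, so the path is augmenting.)
Flipping edges along this path would increase |M| from 1 to 2.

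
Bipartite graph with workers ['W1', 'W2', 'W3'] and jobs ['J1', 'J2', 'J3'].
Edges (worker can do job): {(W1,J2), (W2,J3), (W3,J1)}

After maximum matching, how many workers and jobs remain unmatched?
Unmatched: 0 workers, 0 jobs

Maximum matching size: 3
Workers: 3 total, 3 matched, 0 unmatched
Jobs: 3 total, 3 matched, 0 unmatched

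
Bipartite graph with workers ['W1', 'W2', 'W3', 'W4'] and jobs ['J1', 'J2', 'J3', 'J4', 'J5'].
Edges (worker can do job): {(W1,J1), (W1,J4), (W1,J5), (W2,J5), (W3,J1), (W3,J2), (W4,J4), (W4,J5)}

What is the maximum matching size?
Maximum matching size = 4

Maximum matching: {(W1,J1), (W2,J5), (W3,J2), (W4,J4)}
Size: 4

This assigns 4 workers to 4 distinct jobs.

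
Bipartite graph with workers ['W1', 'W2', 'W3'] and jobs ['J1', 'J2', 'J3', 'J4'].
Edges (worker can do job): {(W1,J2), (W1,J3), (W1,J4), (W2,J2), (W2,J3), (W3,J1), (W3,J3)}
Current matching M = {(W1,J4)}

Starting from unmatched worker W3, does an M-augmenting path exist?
Yes: W3 → J3

An M-augmenting path alternates non-matching / matching edges, starting and ending at unmatched vertices.
Path: W3 → J3
(J3 is unmatched in M, so the path is augmenting.)
Flipping edges along this path would increase |M| from 1 to 2.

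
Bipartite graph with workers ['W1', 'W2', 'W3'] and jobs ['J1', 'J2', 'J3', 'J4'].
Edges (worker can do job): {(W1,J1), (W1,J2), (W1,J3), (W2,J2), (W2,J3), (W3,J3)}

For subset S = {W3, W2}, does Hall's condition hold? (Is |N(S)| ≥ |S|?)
Yes: |N(S)| = 2, |S| = 2

Subset S = {W3, W2}
Neighbors N(S) = {J2, J3}

|N(S)| = 2, |S| = 2
Hall's condition: |N(S)| ≥ |S| is satisfied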